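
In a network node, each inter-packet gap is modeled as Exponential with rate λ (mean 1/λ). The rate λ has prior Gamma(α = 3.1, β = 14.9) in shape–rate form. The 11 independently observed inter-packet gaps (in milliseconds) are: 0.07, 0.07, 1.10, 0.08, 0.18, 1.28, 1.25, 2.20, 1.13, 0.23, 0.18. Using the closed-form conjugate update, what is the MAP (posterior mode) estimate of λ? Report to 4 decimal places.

0.5779

With a Gamma(shape α, rate β) prior on the exponential rate λ, the posterior after n observations with total T = Σxᵢ is Gamma(α+n, β+T).
Sum of observations T = 7.77 milliseconds; n = 11.
Posterior: Gamma(3.1+11, 14.9+7.77) = Gamma(14.1, 22.67).
Mode = (α−1)/β = 0.5779.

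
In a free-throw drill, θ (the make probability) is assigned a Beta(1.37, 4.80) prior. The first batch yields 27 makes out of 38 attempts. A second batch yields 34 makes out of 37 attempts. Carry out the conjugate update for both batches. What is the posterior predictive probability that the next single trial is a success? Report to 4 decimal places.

0.7684

The Beta prior is conjugate to a Binomial/Bernoulli likelihood; the update adds successes to α and failures to β.
After batch 1: Beta(1.37+27, 4.80+11) = Beta(28.37, 15.80).
After batch 2: Beta(28.37+34, 15.80+3) = Beta(62.37, 18.80).
For a single future Bernoulli trial, P(success | data) = α/(α+β) = 0.7684.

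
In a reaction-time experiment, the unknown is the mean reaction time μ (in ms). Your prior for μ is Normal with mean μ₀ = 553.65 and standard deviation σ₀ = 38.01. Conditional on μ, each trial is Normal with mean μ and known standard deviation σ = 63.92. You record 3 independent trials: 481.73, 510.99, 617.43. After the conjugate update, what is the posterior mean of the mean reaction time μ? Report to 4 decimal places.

544.9334

For Normal data with known variance σ², a Normal(μ₀, σ₀²) prior on μ is conjugate. Posterior precision = 1/σ₀² + n/σ²; posterior mean is the precision-weighted average of μ₀ and x̄.
Σxᵢ = 481.73 + 510.99 + 617.43 = 1610.15, so n·x̄ = 1610.15.
σ₀² = 38.01² = 1444.7601, σ² = 63.92² = 4085.7664; σ² + n·σ₀² = 4085.7664 + 3·1444.7601 = 8420.0467.
Posterior mean = (μ₀/σ₀² + n·x̄/σ²)/(1/σ₀² + n/σ²) = (σ²·μ₀ + σ₀²·n·x̄)/(σ² + n·σ₀²) = (4085.7664·553.65 + 1444.7601·1610.15)/8420.0467 = 4588365.042375/8420.0467 = 544.9334.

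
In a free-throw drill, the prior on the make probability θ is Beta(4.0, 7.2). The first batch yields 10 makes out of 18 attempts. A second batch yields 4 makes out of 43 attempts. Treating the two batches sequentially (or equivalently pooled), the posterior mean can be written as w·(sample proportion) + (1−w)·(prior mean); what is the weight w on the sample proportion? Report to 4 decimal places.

The Beta prior is conjugate to a Binomial/Bernoulli likelihood; the update adds successes to α and failures to β.
Total number of attempts: n = 18 + 43 = 61.
Posterior mean = (α₀+k)/(α₀+β₀+n) = [n/(α₀+β₀+n)]·(k/n) + [(α₀+β₀)/(α₀+β₀+n)]·α₀/(α₀+β₀), so only n and the prior enter the weight.
The weight on the data is w = n/(α₀+β₀+n) = 61/(4.0+7.2+61) = 61/72.2 = 0.8449.

0.8449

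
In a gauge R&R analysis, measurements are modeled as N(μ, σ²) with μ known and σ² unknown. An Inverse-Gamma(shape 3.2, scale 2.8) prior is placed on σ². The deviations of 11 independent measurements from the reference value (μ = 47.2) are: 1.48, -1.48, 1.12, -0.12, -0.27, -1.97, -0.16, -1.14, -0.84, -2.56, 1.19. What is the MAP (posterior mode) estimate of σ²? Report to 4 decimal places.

1.2992

With known mean μ and an Inverse-Gamma(α, β) prior on σ², the Normal likelihood is conjugate: posterior is Inv-Gamma(α + n/2, β + Σ(xᵢ−μ)²/2).
Σ(xᵢ−μ)² = (1.48)² + (-1.48)² + (1.12)² + (-0.12)² + (-0.27)² + (-1.97)² + (-0.16)² + (-1.14)² + (-0.84)² + (-2.56)² + (1.19)² = 19.6039.
Posterior: Inv-Gamma(3.2 + 11/2, 2.8 + 19.6039/2) = Inv-Gamma(8.70, 12.60195).
Mode = β/(α+1) = 12.60195/9.70 = 1.2992.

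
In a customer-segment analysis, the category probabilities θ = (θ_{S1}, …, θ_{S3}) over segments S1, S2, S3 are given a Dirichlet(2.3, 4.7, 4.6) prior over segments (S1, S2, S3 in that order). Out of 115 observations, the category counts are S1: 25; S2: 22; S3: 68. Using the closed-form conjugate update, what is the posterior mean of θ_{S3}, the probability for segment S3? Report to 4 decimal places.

0.5735

The Dirichlet prior is conjugate to the Multinomial likelihood: each posterior αⱼ = prior αⱼ + observed count nⱼ.
Posterior concentration: (27.3, 26.7, 72.6), total = 126.6.
E[θ_{S3}|data] = α_{S3}/Σα = 72.6/126.6 = 0.5735.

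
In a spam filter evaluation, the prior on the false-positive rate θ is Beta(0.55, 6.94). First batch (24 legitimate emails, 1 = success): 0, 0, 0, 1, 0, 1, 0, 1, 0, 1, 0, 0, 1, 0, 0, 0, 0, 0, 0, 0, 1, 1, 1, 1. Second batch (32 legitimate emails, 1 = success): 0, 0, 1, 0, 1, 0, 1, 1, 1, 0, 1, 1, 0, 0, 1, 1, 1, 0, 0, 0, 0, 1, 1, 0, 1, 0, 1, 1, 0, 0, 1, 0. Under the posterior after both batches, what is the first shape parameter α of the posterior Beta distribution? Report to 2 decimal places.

The Beta prior is conjugate to a Binomial/Bernoulli likelihood; the update adds successes to α and failures to β.
After batch 1: Beta(0.55+9, 6.94+15) = Beta(9.55, 21.94).
After batch 2: Beta(9.55+16, 21.94+16) = Beta(25.55, 37.94).
Posterior α = 25.55.

25.55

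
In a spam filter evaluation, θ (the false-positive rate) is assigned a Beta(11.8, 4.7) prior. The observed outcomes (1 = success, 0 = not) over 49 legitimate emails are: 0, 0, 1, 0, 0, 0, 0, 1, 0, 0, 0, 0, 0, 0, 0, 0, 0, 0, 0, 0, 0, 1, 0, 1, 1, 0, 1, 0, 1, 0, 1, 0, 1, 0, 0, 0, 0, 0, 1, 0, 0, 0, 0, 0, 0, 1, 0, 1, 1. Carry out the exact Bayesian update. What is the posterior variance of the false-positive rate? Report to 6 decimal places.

The Beta prior is conjugate to a Binomial/Bernoulli likelihood; the update adds successes to α and failures to β.
Posterior: Beta(α+k, β+n−k) = Beta(11.8+13, 4.7+36) = Beta(24.8, 40.7).
Var = αβ/((α+β)²(α+β+1)) = 24.8·40.7/(65.5²·66.5) = 0.003538.

0.003538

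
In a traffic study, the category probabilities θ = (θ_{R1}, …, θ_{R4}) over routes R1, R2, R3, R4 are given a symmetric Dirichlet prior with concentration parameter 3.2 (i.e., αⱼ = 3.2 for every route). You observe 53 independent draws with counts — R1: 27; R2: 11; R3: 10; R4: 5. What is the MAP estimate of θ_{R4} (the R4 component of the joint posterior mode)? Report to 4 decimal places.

The Dirichlet prior is conjugate to the Multinomial likelihood: each posterior αⱼ = prior αⱼ + observed count nⱼ.
Posterior concentration: (30.2, 14.2, 13.2, 8.2), total = 65.8.
Joint mode component: (α_{R4}−1)/(Σα−K) = 7.2/61.8 = 0.1165.

0.1165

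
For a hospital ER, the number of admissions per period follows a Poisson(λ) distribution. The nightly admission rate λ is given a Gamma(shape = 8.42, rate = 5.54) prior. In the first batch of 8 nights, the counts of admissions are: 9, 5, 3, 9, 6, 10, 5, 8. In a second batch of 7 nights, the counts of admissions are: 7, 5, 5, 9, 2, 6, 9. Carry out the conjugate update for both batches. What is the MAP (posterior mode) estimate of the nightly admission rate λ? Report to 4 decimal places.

5.1324

With a Gamma(shape α, rate β) prior, the Poisson likelihood is conjugate: the posterior is Gamma(α + ΣXᵢ, β + n).
Batch 1: sum of counts S = 55 over n = 8 nights.
After batch 1: Gamma(α+S, β+n) = Gamma(8.42+55, 5.54+8) = Gamma(63.42, 13.54).
Batch 2: sum of counts S = 43 over n = 7 nights.
After batch 2: Gamma(α+S, β+n) = Gamma(63.42+43, 13.54+7) = Gamma(106.42, 20.54).
Mode of Gamma(α,β) for α≥1 is (α−1)/β = 105.42/20.54 = 5.1324.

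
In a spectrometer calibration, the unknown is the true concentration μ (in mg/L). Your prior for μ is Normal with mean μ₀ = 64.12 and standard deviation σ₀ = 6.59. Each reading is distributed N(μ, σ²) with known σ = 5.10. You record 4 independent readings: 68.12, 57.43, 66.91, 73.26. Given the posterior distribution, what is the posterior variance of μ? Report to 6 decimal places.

For Normal data with known variance σ², a Normal(μ₀, σ₀²) prior on μ is conjugate. Posterior precision = 1/σ₀² + n/σ²; posterior mean is the precision-weighted average of μ₀ and x̄.
σ₀² = 6.59² = 43.4281, σ² = 5.10² = 26.01; σ² + n·σ₀² = 26.01 + 4·43.4281 = 199.7224.
Posterior precision = 1/σ₀² + n/σ² = 1/43.4281 + 4/26.01 = (σ² + n·σ₀²)/(σ₀²σ²) = 199.7224/(43.4281·26.01); posterior variance σₙ² = σ₀²σ²/(σ² + n·σ₀²) = 43.4281·26.01/199.7224 = 5.655674.

5.655674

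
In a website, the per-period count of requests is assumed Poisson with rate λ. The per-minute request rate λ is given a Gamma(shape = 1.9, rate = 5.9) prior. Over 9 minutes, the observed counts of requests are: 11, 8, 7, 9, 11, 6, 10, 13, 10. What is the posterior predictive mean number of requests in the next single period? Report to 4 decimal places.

5.8322

With a Gamma(shape α, rate β) prior, the Poisson likelihood is conjugate: the posterior is Gamma(α + ΣXᵢ, β + n).
Sum of counts S = 85 over n = 9 minutes.
Posterior: Gamma(α+S, β+n) = Gamma(1.9+85, 5.9+9) = Gamma(86.9, 14.9).
The predictive distribution for one future period is NegBinom with mean α/β = 5.8322.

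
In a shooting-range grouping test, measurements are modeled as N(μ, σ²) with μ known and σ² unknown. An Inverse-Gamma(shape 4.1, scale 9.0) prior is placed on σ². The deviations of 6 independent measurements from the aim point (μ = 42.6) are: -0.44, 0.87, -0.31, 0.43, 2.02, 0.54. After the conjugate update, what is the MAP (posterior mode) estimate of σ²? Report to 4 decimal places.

With known mean μ and an Inverse-Gamma(α, β) prior on σ², the Normal likelihood is conjugate: posterior is Inv-Gamma(α + n/2, β + Σ(xᵢ−μ)²/2).
Σ(xᵢ−μ)² = (-0.44)² + (0.87)² + (-0.31)² + (0.43)² + (2.02)² + (0.54)² = 5.6035.
Posterior: Inv-Gamma(4.1 + 6/2, 9.0 + 5.6035/2) = Inv-Gamma(7.10, 11.80175).
Mode = β/(α+1) = 11.80175/8.10 = 1.4570.

1.4570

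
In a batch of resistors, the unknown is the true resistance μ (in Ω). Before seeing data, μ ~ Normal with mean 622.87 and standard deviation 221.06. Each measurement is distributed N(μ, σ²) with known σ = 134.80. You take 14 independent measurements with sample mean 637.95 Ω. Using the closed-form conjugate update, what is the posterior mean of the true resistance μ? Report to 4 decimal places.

For Normal data with known variance σ², a Normal(μ₀, σ₀²) prior on μ is conjugate. Posterior precision = 1/σ₀² + n/σ²; posterior mean is the precision-weighted average of μ₀ and x̄.
n·x̄ = 14·637.95 = 8931.3.
σ₀² = 221.06² = 48867.5236, σ² = 134.80² = 18171.04; σ² + n·σ₀² = 18171.04 + 14·48867.5236 = 702316.3704.
Posterior mean = (μ₀/σ₀² + n·x̄/σ²)/(1/σ₀² + n/σ²) = (σ²·μ₀ + σ₀²·n·x̄)/(σ² + n·σ₀²) = (18171.04·622.87 + 48867.5236·8931.3)/702316.3704 = 447768709.21348/702316.3704 = 637.5598.

637.5598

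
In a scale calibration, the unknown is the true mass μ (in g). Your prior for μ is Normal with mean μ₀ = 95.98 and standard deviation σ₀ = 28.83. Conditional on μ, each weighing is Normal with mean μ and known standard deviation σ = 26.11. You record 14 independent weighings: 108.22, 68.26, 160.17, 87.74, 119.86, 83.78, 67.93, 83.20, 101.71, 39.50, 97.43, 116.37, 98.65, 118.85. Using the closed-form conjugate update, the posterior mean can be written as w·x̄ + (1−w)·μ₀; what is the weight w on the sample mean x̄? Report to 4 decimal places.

For Normal data with known variance σ², a Normal(μ₀, σ₀²) prior on μ is conjugate. Posterior precision = 1/σ₀² + n/σ²; posterior mean is the precision-weighted average of μ₀ and x̄.
σ₀² = 28.83² = 831.1689, σ² = 26.11² = 681.7321. Prior precision 1/σ₀² = 1/831.1689; data precision n/σ² = 14/681.7321.
w = (n/σ²)/(1/σ₀² + n/σ²) = n·σ₀²/(σ² + n·σ₀²) = 14·831.1689/(681.7321 + 14·831.1689) = 11636.3646/12318.0967 = 0.9447.

0.9447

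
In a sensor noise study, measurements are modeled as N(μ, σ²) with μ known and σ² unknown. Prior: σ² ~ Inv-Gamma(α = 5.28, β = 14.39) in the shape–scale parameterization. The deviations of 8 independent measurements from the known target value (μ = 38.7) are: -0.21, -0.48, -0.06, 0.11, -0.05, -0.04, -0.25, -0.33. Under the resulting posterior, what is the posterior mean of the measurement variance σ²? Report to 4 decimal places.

With known mean μ and an Inverse-Gamma(α, β) prior on σ², the Normal likelihood is conjugate: posterior is Inv-Gamma(α + n/2, β + Σ(xᵢ−μ)²/2).
Σ(xᵢ−μ)² = (-0.21)² + (-0.48)² + (-0.06)² + (0.11)² + (-0.05)² + (-0.04)² + (-0.25)² + (-0.33)² = 0.4657.
Posterior: Inv-Gamma(5.28 + 8/2, 14.39 + 0.4657/2) = Inv-Gamma(9.28, 14.62285).
E[σ²|data] = β/(α−1) = 14.62285/8.28 = 1.7660.

1.7660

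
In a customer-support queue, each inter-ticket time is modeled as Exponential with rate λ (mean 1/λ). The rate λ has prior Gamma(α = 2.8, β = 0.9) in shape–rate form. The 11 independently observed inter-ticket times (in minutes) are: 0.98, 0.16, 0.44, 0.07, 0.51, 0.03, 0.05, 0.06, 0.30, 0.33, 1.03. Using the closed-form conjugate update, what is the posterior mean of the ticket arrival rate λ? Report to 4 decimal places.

With a Gamma(shape α, rate β) prior on the exponential rate λ, the posterior after n observations with total T = Σxᵢ is Gamma(α+n, β+T).
Sum of observations T = 3.96 minutes; n = 11.
Posterior: Gamma(2.8+11, 0.9+3.96) = Gamma(13.8, 4.86).
Posterior mean of λ = α/β = 13.8/4.86 = 2.8395.

2.8395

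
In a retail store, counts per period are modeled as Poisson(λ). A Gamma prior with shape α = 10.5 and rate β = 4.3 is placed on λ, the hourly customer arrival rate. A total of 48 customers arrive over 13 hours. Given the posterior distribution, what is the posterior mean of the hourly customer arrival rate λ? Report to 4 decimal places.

With a Gamma(shape α, rate β) prior, the Poisson likelihood is conjugate: the posterior is Gamma(α + ΣXᵢ, β + n).
Posterior: Gamma(α+S, β+n) = Gamma(10.5+48, 4.3+13) = Gamma(58.5, 17.3).
Posterior mean = α/β = 58.5/17.3 = 3.3815.

3.3815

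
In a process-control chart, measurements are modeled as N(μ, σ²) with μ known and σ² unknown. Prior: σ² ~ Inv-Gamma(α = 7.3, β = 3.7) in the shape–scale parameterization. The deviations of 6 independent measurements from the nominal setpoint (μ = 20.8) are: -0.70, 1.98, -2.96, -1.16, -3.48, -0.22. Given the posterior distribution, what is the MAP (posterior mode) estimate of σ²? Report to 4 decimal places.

With known mean μ and an Inverse-Gamma(α, β) prior on σ², the Normal likelihood is conjugate: posterior is Inv-Gamma(α + n/2, β + Σ(xᵢ−μ)²/2).
Σ(xᵢ−μ)² = (-0.70)² + (1.98)² + (-2.96)² + (-1.16)² + (-3.48)² + (-0.22)² = 26.6764.
Posterior: Inv-Gamma(7.3 + 6/2, 3.7 + 26.6764/2) = Inv-Gamma(10.30, 17.03820).
Mode = β/(α+1) = 17.03820/11.30 = 1.5078.

1.5078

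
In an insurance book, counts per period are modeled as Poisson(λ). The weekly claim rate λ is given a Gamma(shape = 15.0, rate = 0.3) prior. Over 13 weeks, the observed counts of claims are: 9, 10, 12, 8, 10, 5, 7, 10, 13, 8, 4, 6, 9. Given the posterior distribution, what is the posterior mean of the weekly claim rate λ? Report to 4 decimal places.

9.4737

With a Gamma(shape α, rate β) prior, the Poisson likelihood is conjugate: the posterior is Gamma(α + ΣXᵢ, β + n).
Sum of counts S = 111 over n = 13 weeks.
Posterior: Gamma(α+S, β+n) = Gamma(15.0+111, 0.3+13) = Gamma(126.0, 13.3).
Posterior mean = α/β = 126.0/13.3 = 9.4737.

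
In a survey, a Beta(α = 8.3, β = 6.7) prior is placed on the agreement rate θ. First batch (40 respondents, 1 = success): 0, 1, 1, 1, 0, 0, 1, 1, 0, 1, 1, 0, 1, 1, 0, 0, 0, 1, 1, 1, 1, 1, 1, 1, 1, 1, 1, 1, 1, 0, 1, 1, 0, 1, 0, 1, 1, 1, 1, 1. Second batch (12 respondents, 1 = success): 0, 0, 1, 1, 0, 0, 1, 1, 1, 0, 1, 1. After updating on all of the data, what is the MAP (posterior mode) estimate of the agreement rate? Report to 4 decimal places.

0.6662

The Beta prior is conjugate to a Binomial/Bernoulli likelihood; the update adds successes to α and failures to β.
After batch 1: Beta(8.3+29, 6.7+11) = Beta(37.3, 17.7).
After batch 2: Beta(37.3+7, 17.7+5) = Beta(44.3, 22.7).
Mode of Beta(a,b) for a,b>1 is (a−1)/(a+b−2) = 43.3/65.0 = 0.6662.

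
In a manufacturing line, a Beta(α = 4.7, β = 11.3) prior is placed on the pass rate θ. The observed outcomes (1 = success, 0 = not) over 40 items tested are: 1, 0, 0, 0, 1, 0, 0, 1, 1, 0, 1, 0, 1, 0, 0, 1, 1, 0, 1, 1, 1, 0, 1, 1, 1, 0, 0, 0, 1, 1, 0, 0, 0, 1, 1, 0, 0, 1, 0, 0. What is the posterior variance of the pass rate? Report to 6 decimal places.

The Beta prior is conjugate to a Binomial/Bernoulli likelihood; the update adds successes to α and failures to β.
Posterior: Beta(α+k, β+n−k) = Beta(4.7+19, 11.3+21) = Beta(23.7, 32.3).
Var = αβ/((α+β)²(α+β+1)) = 23.7·32.3/(56.0²·57.0) = 0.004283.

0.004283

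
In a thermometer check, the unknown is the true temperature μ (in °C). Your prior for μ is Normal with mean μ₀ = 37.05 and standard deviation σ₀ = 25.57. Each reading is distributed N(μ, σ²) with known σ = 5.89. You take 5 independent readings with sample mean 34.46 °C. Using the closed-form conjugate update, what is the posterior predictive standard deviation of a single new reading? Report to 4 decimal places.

For Normal data with known variance σ², a Normal(μ₀, σ₀²) prior on μ is conjugate. Posterior precision = 1/σ₀² + n/σ²; posterior mean is the precision-weighted average of μ₀ and x̄.
σ₀² = 25.57² = 653.8249, σ² = 5.89² = 34.6921; σ² + n·σ₀² = 34.6921 + 5·653.8249 = 3303.8166.
Posterior precision = 1/σ₀² + n/σ² = 1/653.8249 + 5/34.6921 = (σ² + n·σ₀²)/(σ₀²σ²) = 3303.8166/(653.8249·34.6921); posterior variance σₙ² = σ₀²σ²/(σ² + n·σ₀²) = 653.8249·34.6921/3303.8166 = 6.865562.
Predictive variance for one new observation = σₙ² + σ² = 653.8249·34.6921/3303.8166 + 34.6921 = σ²·(σ₀² + 3303.8166)/3303.8166 = 34.6921·3957.6415/3303.8166 = 41.557662; SD = √(34.6921·3957.6415/3303.8166) = 6.4465.

6.4465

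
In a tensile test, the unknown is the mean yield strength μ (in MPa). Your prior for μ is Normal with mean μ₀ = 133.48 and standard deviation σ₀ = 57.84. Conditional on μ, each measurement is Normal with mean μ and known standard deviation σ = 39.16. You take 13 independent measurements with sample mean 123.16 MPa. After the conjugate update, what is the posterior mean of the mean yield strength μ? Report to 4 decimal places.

123.5115

For Normal data with known variance σ², a Normal(μ₀, σ₀²) prior on μ is conjugate. Posterior precision = 1/σ₀² + n/σ²; posterior mean is the precision-weighted average of μ₀ and x̄.
n·x̄ = 13·123.16 = 1601.08.
σ₀² = 57.84² = 3345.4656, σ² = 39.16² = 1533.5056; σ² + n·σ₀² = 1533.5056 + 13·3345.4656 = 45024.5584.
Posterior mean = (μ₀/σ₀² + n·x̄/σ²)/(1/σ₀² + n/σ²) = (σ²·μ₀ + σ₀²·n·x̄)/(σ² + n·σ₀²) = (1533.5056·133.48 + 3345.4656·1601.08)/45024.5584 = 5561050.390336/45024.5584 = 123.5115.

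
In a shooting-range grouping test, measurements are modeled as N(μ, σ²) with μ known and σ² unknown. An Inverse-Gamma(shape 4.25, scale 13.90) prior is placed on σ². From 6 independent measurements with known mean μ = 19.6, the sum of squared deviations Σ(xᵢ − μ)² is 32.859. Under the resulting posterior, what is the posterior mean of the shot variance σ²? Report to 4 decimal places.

With known mean μ and an Inverse-Gamma(α, β) prior on σ², the Normal likelihood is conjugate: posterior is Inv-Gamma(α + n/2, β + Σ(xᵢ−μ)²/2).
Posterior: Inv-Gamma(4.25 + 6/2, 13.90 + 32.859/2) = Inv-Gamma(7.25, 30.3295).
E[σ²|data] = β/(α−1) = 30.3295/6.25 = 4.8527.

4.8527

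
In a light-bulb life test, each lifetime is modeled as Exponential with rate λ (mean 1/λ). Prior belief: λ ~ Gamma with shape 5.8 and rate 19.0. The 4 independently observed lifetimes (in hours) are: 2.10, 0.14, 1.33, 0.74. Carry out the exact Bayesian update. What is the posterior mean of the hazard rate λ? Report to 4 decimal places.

0.4204

With a Gamma(shape α, rate β) prior on the exponential rate λ, the posterior after n observations with total T = Σxᵢ is Gamma(α+n, β+T).
Sum of observations T = 4.31 hours; n = 4.
Posterior: Gamma(5.8+4, 19.0+4.31) = Gamma(9.8, 23.31).
Posterior mean of λ = α/β = 9.8/23.31 = 0.4204.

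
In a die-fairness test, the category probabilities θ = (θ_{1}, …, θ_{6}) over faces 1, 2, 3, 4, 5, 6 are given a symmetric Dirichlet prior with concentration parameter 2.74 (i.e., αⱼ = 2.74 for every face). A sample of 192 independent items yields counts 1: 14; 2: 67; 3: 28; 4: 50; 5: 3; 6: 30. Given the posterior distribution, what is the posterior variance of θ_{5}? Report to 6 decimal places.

0.000128

The Dirichlet prior is conjugate to the Multinomial likelihood: each posterior αⱼ = prior αⱼ + observed count nⱼ.
Posterior concentration: (16.74, 69.74, 30.74, 52.74, 5.74, 32.74), total = 208.44.
Var[θ_j] = α_j(Σα−α_j)/((Σα)²(Σα+1)) = 5.74·202.70/(208.44²·209.44) = 0.000128.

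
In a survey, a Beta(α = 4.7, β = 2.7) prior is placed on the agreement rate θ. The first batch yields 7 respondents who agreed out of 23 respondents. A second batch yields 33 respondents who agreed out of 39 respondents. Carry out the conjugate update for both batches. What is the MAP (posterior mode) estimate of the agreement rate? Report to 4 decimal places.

The Beta prior is conjugate to a Binomial/Bernoulli likelihood; the update adds successes to α and failures to β.
After batch 1: Beta(4.7+7, 2.7+16) = Beta(11.7, 18.7).
After batch 2: Beta(11.7+33, 18.7+6) = Beta(44.7, 24.7).
Mode of Beta(a,b) for a,b>1 is (a−1)/(a+b−2) = 43.7/67.4 = 0.6484.

0.6484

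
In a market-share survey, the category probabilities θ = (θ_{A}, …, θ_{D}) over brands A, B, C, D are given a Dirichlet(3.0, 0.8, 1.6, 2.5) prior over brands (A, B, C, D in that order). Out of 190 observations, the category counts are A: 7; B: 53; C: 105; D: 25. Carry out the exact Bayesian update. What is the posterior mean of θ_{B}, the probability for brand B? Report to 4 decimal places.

0.2719

The Dirichlet prior is conjugate to the Multinomial likelihood: each posterior αⱼ = prior αⱼ + observed count nⱼ.
Posterior concentration: (10.0, 53.8, 106.6, 27.5), total = 197.9.
E[θ_{B}|data] = α_{B}/Σα = 53.8/197.9 = 0.2719.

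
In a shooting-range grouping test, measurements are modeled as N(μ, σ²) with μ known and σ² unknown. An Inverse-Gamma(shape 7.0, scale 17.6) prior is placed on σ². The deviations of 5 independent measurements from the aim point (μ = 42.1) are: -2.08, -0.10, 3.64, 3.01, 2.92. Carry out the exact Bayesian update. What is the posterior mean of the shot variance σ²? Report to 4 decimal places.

4.1396

With known mean μ and an Inverse-Gamma(α, β) prior on σ², the Normal likelihood is conjugate: posterior is Inv-Gamma(α + n/2, β + Σ(xᵢ−μ)²/2).
Σ(xᵢ−μ)² = (-2.08)² + (-0.10)² + (3.64)² + (3.01)² + (2.92)² = 35.1725.
Posterior: Inv-Gamma(7.0 + 5/2, 17.6 + 35.1725/2) = Inv-Gamma(9.50, 35.18625).
E[σ²|data] = β/(α−1) = 35.18625/8.50 = 4.1396.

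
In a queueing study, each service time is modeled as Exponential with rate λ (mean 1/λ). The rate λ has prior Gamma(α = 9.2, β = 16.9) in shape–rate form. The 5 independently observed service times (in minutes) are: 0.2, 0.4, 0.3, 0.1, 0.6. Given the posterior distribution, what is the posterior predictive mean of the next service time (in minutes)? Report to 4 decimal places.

With a Gamma(shape α, rate β) prior on the exponential rate λ, the posterior after n observations with total T = Σxᵢ is Gamma(α+n, β+T).
Sum of observations T = 1.6 minutes; n = 5.
Posterior: Gamma(9.2+5, 16.9+1.6) = Gamma(14.2, 18.5).
The predictive distribution for the next observation is Lomax; its mean is β/(α−1) = 18.5/13.2 = 1.4015.

1.4015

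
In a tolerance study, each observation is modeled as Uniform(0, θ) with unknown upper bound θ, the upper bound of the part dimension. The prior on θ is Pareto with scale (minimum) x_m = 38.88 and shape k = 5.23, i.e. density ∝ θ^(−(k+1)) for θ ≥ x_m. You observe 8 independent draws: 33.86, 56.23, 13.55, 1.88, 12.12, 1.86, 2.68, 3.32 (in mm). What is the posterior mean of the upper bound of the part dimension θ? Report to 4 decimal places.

A Pareto(scale x_m, shape k) prior on the upper bound θ of Uniform(0, θ) is conjugate: posterior is Pareto(max(x_m, max xᵢ), k + n).
Sample maximum = 56.23; prior scale x_m = 38.88 → posterior scale = max = 56.23.
Posterior shape = 5.23 + 8 = 13.23.
E[θ|data] = k·x_m/(k−1) = 13.23·56.23/12.23 = 60.8277.

60.8277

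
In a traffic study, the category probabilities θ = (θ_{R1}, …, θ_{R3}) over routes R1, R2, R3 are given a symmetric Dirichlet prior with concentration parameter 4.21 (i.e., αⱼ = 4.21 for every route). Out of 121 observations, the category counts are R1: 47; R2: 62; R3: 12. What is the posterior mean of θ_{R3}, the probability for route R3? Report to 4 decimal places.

0.1213

The Dirichlet prior is conjugate to the Multinomial likelihood: each posterior αⱼ = prior αⱼ + observed count nⱼ.
Posterior concentration: (51.21, 66.21, 16.21), total = 133.63.
E[θ_{R3}|data] = α_{R3}/Σα = 16.21/133.63 = 0.1213.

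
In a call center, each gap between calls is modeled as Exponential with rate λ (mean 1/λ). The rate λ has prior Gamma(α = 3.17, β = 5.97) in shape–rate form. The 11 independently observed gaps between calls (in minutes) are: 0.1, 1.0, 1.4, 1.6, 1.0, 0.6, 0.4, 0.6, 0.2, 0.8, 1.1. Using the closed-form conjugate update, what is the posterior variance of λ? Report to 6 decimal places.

0.064954

With a Gamma(shape α, rate β) prior on the exponential rate λ, the posterior after n observations with total T = Σxᵢ is Gamma(α+n, β+T).
Sum of observations T = 8.8 minutes; n = 11.
Posterior: Gamma(3.17+11, 5.97+8.8) = Gamma(14.17, 14.77).
Var = α/β² = 0.064954.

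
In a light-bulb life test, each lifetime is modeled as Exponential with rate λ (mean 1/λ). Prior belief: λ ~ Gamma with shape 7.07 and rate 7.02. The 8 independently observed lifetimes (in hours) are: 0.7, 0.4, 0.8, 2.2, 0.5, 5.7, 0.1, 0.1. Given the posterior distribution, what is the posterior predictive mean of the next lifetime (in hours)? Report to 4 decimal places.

With a Gamma(shape α, rate β) prior on the exponential rate λ, the posterior after n observations with total T = Σxᵢ is Gamma(α+n, β+T).
Sum of observations T = 10.5 hours; n = 8.
Posterior: Gamma(7.07+8, 7.02+10.5) = Gamma(15.07, 17.52).
The predictive distribution for the next observation is Lomax; its mean is β/(α−1) = 17.52/14.07 = 1.2452.

1.2452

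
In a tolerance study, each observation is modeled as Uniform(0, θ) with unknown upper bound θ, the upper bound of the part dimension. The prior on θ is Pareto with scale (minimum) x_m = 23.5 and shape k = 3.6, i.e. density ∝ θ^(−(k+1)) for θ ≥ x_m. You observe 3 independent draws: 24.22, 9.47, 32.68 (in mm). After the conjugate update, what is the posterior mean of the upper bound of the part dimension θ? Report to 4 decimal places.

A Pareto(scale x_m, shape k) prior on the upper bound θ of Uniform(0, θ) is conjugate: posterior is Pareto(max(x_m, max xᵢ), k + n).
Sample maximum = 32.68; prior scale x_m = 23.5 → posterior scale = max = 32.68.
Posterior shape = 3.6 + 3 = 6.6.
E[θ|data] = k·x_m/(k−1) = 6.6·32.68/5.6 = 38.5157.

38.5157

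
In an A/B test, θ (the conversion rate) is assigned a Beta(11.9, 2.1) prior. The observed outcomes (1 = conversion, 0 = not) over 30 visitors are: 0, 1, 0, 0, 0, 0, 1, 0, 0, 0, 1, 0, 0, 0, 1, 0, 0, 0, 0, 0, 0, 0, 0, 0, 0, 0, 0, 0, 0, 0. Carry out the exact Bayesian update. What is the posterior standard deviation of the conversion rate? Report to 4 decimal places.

The Beta prior is conjugate to a Binomial/Bernoulli likelihood; the update adds successes to α and failures to β.
Posterior: Beta(α+k, β+n−k) = Beta(11.9+4, 2.1+26) = Beta(15.9, 28.1).
Var = αβ/((α+β)²(α+β+1)) = 15.9·28.1/(44.0²·45.0) = 0.00512844; SD = √0.00512844 = 0.0716.

0.0716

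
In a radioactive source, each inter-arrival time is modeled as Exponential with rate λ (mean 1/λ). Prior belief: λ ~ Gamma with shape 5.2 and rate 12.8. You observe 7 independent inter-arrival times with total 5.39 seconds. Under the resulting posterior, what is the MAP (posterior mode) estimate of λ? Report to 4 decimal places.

With a Gamma(shape α, rate β) prior on the exponential rate λ, the posterior after n observations with total T = Σxᵢ is Gamma(α+n, β+T).
Posterior: Gamma(5.2+7, 12.8+5.39) = Gamma(12.2, 18.19).
Mode = (α−1)/β = 0.6157.

0.6157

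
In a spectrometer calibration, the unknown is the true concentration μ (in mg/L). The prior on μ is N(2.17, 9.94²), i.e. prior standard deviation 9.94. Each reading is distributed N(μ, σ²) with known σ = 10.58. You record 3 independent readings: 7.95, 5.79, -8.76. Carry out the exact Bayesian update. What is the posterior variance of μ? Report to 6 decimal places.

For Normal data with known variance σ², a Normal(μ₀, σ₀²) prior on μ is conjugate. Posterior precision = 1/σ₀² + n/σ²; posterior mean is the precision-weighted average of μ₀ and x̄.
σ₀² = 9.94² = 98.8036, σ² = 10.58² = 111.9364; σ² + n·σ₀² = 111.9364 + 3·98.8036 = 408.3472.
Posterior precision = 1/σ₀² + n/σ² = 1/98.8036 + 3/111.9364 = (σ² + n·σ₀²)/(σ₀²σ²) = 408.3472/(98.8036·111.9364); posterior variance σₙ² = σ₀²σ²/(σ² + n·σ₀²) = 98.8036·111.9364/408.3472 = 27.084107.

27.084107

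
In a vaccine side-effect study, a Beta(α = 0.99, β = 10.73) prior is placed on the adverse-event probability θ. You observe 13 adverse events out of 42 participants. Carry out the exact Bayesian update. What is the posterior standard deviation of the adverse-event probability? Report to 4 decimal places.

The Beta prior is conjugate to a Binomial/Bernoulli likelihood; the update adds successes to α and failures to β.
Posterior: Beta(α+k, β+n−k) = Beta(0.99+13, 10.73+29) = Beta(13.99, 39.73).
Var = αβ/((α+β)²(α+β+1)) = 13.99·39.73/(53.72²·54.72) = 0.00351980; SD = √0.00351980 = 0.0593.

0.0593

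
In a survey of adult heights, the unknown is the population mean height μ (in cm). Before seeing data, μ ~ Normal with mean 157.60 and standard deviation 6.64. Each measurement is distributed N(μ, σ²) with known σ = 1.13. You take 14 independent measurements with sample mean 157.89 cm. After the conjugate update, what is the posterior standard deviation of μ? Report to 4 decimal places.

0.3017

For Normal data with known variance σ², a Normal(μ₀, σ₀²) prior on μ is conjugate. Posterior precision = 1/σ₀² + n/σ²; posterior mean is the precision-weighted average of μ₀ and x̄.
σ₀² = 6.64² = 44.0896, σ² = 1.13² = 1.2769; σ² + n·σ₀² = 1.2769 + 14·44.0896 = 618.5313.
Posterior precision = 1/σ₀² + n/σ² = 1/44.0896 + 14/1.2769 = (σ² + n·σ₀²)/(σ₀²σ²) = 618.5313/(44.0896·1.2769); posterior variance σₙ² = σ₀²σ²/(σ² + n·σ₀²) = 44.0896·1.2769/618.5313 = 0.091019.
Posterior SD = √σₙ² = √(44.0896·1.2769/618.5313) = 0.3017.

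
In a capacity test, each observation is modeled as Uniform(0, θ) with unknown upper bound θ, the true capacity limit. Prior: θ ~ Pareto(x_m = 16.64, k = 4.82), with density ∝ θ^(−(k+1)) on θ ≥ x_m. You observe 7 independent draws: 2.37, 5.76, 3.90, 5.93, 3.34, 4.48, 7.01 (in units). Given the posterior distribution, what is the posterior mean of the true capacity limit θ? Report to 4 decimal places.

A Pareto(scale x_m, shape k) prior on the upper bound θ of Uniform(0, θ) is conjugate: posterior is Pareto(max(x_m, max xᵢ), k + n).
Sample maximum = 7.01; prior scale x_m = 16.64 → posterior scale = max = 16.64.
Posterior shape = 4.82 + 7 = 11.82.
E[θ|data] = k·x_m/(k−1) = 11.82·16.64/10.82 = 18.1779.

18.1779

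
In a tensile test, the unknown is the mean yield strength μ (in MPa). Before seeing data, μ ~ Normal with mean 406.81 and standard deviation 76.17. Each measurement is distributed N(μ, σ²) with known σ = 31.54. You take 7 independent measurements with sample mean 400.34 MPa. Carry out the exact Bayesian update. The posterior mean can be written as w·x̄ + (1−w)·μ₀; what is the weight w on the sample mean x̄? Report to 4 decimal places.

For Normal data with known variance σ², a Normal(μ₀, σ₀²) prior on μ is conjugate. Posterior precision = 1/σ₀² + n/σ²; posterior mean is the precision-weighted average of μ₀ and x̄.
σ₀² = 76.17² = 5801.8689, σ² = 31.54² = 994.7716. Prior precision 1/σ₀² = 1/5801.8689; data precision n/σ² = 7/994.7716.
w = (n/σ²)/(1/σ₀² + n/σ²) = n·σ₀²/(σ² + n·σ₀²) = 7·5801.8689/(994.7716 + 7·5801.8689) = 40613.0823/41607.8539 = 0.9761.

0.9761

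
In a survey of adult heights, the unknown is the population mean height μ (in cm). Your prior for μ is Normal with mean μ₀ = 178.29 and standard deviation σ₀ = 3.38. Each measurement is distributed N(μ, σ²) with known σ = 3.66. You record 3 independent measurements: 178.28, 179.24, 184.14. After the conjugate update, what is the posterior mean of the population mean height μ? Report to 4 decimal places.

For Normal data with known variance σ², a Normal(μ₀, σ₀²) prior on μ is conjugate. Posterior precision = 1/σ₀² + n/σ²; posterior mean is the precision-weighted average of μ₀ and x̄.
Σxᵢ = 178.28 + 179.24 + 184.14 = 541.66, so n·x̄ = 541.66.
σ₀² = 3.38² = 11.4244, σ² = 3.66² = 13.3956; σ² + n·σ₀² = 13.3956 + 3·11.4244 = 47.6688.
Posterior mean = (μ₀/σ₀² + n·x̄/σ²)/(1/σ₀² + n/σ²) = (σ²·μ₀ + σ₀²·n·x̄)/(σ² + n·σ₀²) = (13.3956·178.29 + 11.4244·541.66)/47.6688 = 8576.442028/47.6688 = 179.9173.

179.9173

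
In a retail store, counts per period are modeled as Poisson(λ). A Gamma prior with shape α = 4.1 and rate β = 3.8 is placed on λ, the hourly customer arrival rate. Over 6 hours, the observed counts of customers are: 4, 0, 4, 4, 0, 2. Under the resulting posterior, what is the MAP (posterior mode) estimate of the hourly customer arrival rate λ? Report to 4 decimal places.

With a Gamma(shape α, rate β) prior, the Poisson likelihood is conjugate: the posterior is Gamma(α + ΣXᵢ, β + n).
Sum of counts S = 14 over n = 6 hours.
Posterior: Gamma(α+S, β+n) = Gamma(4.1+14, 3.8+6) = Gamma(18.1, 9.8).
Mode of Gamma(α,β) for α≥1 is (α−1)/β = 17.1/9.8 = 1.7449.

1.7449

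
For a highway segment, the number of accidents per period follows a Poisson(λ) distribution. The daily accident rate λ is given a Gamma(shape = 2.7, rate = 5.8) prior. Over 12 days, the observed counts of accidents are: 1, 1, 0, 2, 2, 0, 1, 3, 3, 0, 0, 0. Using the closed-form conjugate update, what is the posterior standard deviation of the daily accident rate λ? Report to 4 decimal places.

With a Gamma(shape α, rate β) prior, the Poisson likelihood is conjugate: the posterior is Gamma(α + ΣXᵢ, β + n).
Sum of counts S = 13 over n = 12 days.
Posterior: Gamma(α+S, β+n) = Gamma(2.7+13, 5.8+12) = Gamma(15.7, 17.8).
SD = √α/β = √15.7/17.8 = 0.2226.

0.2226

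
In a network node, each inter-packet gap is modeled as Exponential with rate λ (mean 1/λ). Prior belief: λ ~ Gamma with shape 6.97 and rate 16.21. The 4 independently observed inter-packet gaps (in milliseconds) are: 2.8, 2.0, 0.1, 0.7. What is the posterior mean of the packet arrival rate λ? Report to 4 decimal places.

With a Gamma(shape α, rate β) prior on the exponential rate λ, the posterior after n observations with total T = Σxᵢ is Gamma(α+n, β+T).
Sum of observations T = 5.6 milliseconds; n = 4.
Posterior: Gamma(6.97+4, 16.21+5.6) = Gamma(10.97, 21.81).
Posterior mean of λ = α/β = 10.97/21.81 = 0.5030.

0.5030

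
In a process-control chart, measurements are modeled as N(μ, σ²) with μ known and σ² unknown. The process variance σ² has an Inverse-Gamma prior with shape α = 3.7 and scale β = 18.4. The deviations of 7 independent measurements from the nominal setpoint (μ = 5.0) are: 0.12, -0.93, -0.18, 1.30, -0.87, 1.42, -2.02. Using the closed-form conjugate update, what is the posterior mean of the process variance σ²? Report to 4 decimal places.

3.7303

With known mean μ and an Inverse-Gamma(α, β) prior on σ², the Normal likelihood is conjugate: posterior is Inv-Gamma(α + n/2, β + Σ(xᵢ−μ)²/2).
Σ(xᵢ−μ)² = (0.12)² + (-0.93)² + (-0.18)² + (1.30)² + (-0.87)² + (1.42)² + (-2.02)² = 9.4554.
Posterior: Inv-Gamma(3.7 + 7/2, 18.4 + 9.4554/2) = Inv-Gamma(7.20, 23.12770).
E[σ²|data] = β/(α−1) = 23.12770/6.20 = 3.7303.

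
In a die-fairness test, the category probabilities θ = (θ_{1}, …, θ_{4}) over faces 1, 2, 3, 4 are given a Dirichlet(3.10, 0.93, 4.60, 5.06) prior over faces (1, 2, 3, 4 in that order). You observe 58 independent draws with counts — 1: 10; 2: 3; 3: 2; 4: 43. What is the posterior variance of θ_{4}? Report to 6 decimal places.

The Dirichlet prior is conjugate to the Multinomial likelihood: each posterior αⱼ = prior αⱼ + observed count nⱼ.
Posterior concentration: (13.10, 3.93, 6.60, 48.06), total = 71.69.
Var[θ_j] = α_j(Σα−α_j)/((Σα)²(Σα+1)) = 48.06·23.63/(71.69²·72.69) = 0.003040.

0.003040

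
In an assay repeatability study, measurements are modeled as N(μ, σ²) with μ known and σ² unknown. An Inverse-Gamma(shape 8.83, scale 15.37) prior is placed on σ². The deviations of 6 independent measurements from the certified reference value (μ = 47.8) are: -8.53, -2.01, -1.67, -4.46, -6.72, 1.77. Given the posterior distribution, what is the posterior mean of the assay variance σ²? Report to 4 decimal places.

With known mean μ and an Inverse-Gamma(α, β) prior on σ², the Normal likelihood is conjugate: posterior is Inv-Gamma(α + n/2, β + Σ(xᵢ−μ)²/2).
Σ(xᵢ−μ)² = (-8.53)² + (-2.01)² + (-1.67)² + (-4.46)² + (-6.72)² + (1.77)² = 147.7728.
Posterior: Inv-Gamma(8.83 + 6/2, 15.37 + 147.7728/2) = Inv-Gamma(11.83, 89.25640).
E[σ²|data] = β/(α−1) = 89.25640/10.83 = 8.2416.

8.2416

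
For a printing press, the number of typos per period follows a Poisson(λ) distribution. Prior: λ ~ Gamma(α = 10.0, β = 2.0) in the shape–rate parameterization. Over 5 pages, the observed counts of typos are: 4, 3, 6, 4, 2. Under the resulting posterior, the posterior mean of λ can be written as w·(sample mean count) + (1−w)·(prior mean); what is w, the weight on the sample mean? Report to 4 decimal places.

0.7143

With a Gamma(shape α, rate β) prior, the Poisson likelihood is conjugate: the posterior is Gamma(α + ΣXᵢ, β + n).
Posterior mean = (α₀+S)/(β₀+n) = [n/(β₀+n)]·(S/n) + [β₀/(β₀+n)]·(α₀/β₀), so only n and β₀ enter the weight.
Weight on data w = n/(β₀+n) = 5/(2.0+5) = 5/7.0 = 0.7143.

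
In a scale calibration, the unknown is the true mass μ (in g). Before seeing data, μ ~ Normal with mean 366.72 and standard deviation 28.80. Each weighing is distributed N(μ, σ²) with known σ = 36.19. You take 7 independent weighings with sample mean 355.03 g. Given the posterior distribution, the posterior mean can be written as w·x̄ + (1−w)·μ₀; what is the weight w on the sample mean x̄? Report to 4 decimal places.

For Normal data with known variance σ², a Normal(μ₀, σ₀²) prior on μ is conjugate. Posterior precision = 1/σ₀² + n/σ²; posterior mean is the precision-weighted average of μ₀ and x̄.
σ₀² = 28.80² = 829.44, σ² = 36.19² = 1309.7161. Prior precision 1/σ₀² = 1/829.44; data precision n/σ² = 7/1309.7161.
w = (n/σ²)/(1/σ₀² + n/σ²) = n·σ₀²/(σ² + n·σ₀²) = 7·829.44/(1309.7161 + 7·829.44) = 5806.08/7115.7961 = 0.8159.

0.8159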